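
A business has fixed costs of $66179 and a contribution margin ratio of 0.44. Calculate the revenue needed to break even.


Formula: BER = Fixed Costs / Contribution Margin Ratio
BER = $66179 / 0.44
BER = $150406.82 (to the nearest cent)

$150406.82


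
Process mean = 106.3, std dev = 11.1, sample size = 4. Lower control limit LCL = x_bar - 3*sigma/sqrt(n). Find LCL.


LCL = 106.3 - 3 * 11.1 / sqrt(4)

89.65


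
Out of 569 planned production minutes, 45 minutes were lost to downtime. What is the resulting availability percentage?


Formula: Availability = (Planned Time - Downtime) / Planned Time * 100
Uptime = 569 - 45 = 524 min
Availability = 524 / 569 * 100 = 92.1%

92.1%


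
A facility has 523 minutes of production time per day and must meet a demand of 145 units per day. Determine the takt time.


Formula: Takt Time = Available Production Time / Customer Demand
Takt = 523 min/day / 145 units/day
Takt = 3.61 min/unit

3.61 min/unit


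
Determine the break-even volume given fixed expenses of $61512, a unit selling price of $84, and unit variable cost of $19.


Formula: BEQ = Fixed Costs / (Price - Variable Cost)
Contribution margin = $84 - $19 = $65/unit
BEQ = ceil($61512 / $65/unit) = ceil(946.34) = 947 units

947 units


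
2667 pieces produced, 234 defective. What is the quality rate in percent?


Formula: Quality Rate = Good Pieces / Total Pieces * 100
Good pieces = 2667 - 234 = 2433
QR = 2433 / 2667 * 100 = 91.2%

91.2%


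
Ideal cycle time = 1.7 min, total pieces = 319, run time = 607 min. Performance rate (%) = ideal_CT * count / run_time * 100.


Formula: Performance = (Ideal CT * Total Count) / Run Time * 100
Ideal output time = 1.7 * 319 = 542.3 min
Performance = 542.3 / 607 * 100 = 89.3%

89.3%


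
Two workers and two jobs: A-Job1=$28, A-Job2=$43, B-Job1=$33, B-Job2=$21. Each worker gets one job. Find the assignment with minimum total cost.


Option 1: A->1 + B->2 = $28 + $21 = $49
Option 2: A->2 + B->1 = $43 + $33 = $76
Min cost = min($49, $76) = $49

$49


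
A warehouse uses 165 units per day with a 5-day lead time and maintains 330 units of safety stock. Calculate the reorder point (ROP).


Formula: ROP = (Daily Demand * Lead Time) + Safety Stock
Demand during lead time = 165 * 5 = 825 units
ROP = 825 + 330 = 1155 units

1155 units


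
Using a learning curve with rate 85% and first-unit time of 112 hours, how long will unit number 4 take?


Formula: T_n = T_1 * (learning_rate)^(log2(n)) where learning_rate = rate/100
Doublings = log2(4) = 2
T_n = 112 * 0.85^2
T_n = 112 * 0.7225 = 80.9 hours

80.9 hours


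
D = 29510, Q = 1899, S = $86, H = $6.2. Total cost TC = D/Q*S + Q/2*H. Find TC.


TC = 29510/1899 * 86 + 1899/2 * 6.2

$7223.32


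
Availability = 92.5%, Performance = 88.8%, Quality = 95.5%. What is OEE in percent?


Formula: OEE = Availability * Performance * Quality / 10000
A * P = 92.5% * 88.8% / 100 = 82.14%
OEE = 82.14% * 95.5% / 100 = 78.4%

78.4%


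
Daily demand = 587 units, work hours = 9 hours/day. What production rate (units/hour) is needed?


Formula: Production Rate = Daily Demand / Available Hours
Rate = 587 units/day / 9 hours/day
Rate = 65.2 units/hour

65.2 units/hour


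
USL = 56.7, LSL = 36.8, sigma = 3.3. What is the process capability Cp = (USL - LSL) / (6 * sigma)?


Cp = (56.7 - 36.8) / (6 * 3.3)

1.01


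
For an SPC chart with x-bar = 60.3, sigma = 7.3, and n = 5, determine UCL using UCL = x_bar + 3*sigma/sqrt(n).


UCL = 60.3 + 3 * 7.3 / sqrt(5)

70.09


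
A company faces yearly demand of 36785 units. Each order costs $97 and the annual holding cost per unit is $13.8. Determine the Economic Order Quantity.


Formula: EOQ = sqrt(2 * D * S / H)
Numerator: 2 * 36785 * 97 = 7136290
2DS/H = 7136290 / 13.8 = 517122.5
EOQ = sqrt(517122.5) = 719.1 units

719.1 units


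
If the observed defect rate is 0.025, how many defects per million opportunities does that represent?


DPMO = defect_rate * 1000000 = 0.025 * 1000000

25000


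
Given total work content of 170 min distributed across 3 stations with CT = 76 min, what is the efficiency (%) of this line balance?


Formula: Efficiency = Sum of Task Times / (N_stations * CT) * 100
Total station capacity = 3 stations * 76 min = 228 min
Efficiency = 170 / 228 * 100 = 74.6%

74.6%


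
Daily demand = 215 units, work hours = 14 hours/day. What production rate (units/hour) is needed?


Formula: Production Rate = Daily Demand / Available Hours
Rate = 215 units/day / 14 hours/day
Rate = 15.4 units/hour

15.4 units/hour


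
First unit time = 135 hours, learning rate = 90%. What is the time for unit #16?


Formula: T_n = T_1 * (learning_rate)^(log2(n)) where learning_rate = rate/100
Doublings = log2(16) = 4
T_n = 135 * 0.9^4
T_n = 135 * 0.6561 = 88.6 hours

88.6 hours


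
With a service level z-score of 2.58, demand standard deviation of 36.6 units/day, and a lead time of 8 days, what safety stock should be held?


Formula: SS = z * sigma_d * sqrt(LT)
sqrt(LT) = sqrt(8) = 2.8284
SS = 2.58 * 36.6 * 2.8284
SS = 267.1 units

267.1 units


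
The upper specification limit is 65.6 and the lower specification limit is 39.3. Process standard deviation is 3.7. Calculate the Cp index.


Cp = (65.6 - 39.3) / (6 * 3.7)

1.18


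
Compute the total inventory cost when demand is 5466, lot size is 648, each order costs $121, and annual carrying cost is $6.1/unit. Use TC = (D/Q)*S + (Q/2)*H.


TC = 5466/648 * 121 + 648/2 * 6.1

$2997.06


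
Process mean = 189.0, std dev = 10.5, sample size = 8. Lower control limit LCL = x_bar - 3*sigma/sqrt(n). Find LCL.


LCL = 189.0 - 3 * 10.5 / sqrt(8)

177.86


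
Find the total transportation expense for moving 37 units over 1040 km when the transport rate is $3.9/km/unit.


TC = dist * cost * units = 1040 * 3.9 * 37 = $150072.00

$150072.00


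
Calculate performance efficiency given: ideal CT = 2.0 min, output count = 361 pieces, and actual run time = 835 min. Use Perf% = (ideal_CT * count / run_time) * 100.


Formula: Performance = (Ideal CT * Total Count) / Run Time * 100
Ideal output time = 2.0 * 361 = 722.0 min
Performance = 722.0 / 835 * 100 = 86.5%

86.5%


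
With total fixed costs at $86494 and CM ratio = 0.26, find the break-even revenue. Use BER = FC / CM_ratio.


Formula: BER = Fixed Costs / Contribution Margin Ratio
BER = $86494 / 0.26
BER = $332669.23 (to the nearest cent)

$332669.23


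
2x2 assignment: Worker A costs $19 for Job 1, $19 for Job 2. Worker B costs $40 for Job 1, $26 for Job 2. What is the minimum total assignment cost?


Option 1: A->1 + B->2 = $19 + $26 = $45
Option 2: A->2 + B->1 = $19 + $40 = $59
Min cost = min($45, $59) = $45

$45


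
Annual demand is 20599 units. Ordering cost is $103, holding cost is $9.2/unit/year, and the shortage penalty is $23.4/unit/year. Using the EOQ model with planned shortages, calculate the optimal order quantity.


Formula: EOQ* = sqrt(2DS/H) * sqrt((H+P)/P)
Base EOQ = sqrt(2*20599*103/9.2) = 679.15 units
Correction = sqrt((9.2+23.4)/23.4) = 1.18032
EOQ* = 679.15 * 1.18032 = 801.6 units

801.6 units


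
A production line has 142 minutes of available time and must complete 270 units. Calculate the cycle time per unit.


Formula: CT = Available Time / Number of Units
CT = 142 min / 270 units
CT = 0.53 min/unit

0.53 min/unit


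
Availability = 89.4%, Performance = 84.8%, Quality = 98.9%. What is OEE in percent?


Formula: OEE = Availability * Performance * Quality / 10000
A * P = 89.4% * 84.8% / 100 = 75.81%
OEE = 75.81% * 98.9% / 100 = 75.0%

75.0%


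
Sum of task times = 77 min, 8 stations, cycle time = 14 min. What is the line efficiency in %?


Formula: Efficiency = Sum of Task Times / (N_stations * CT) * 100
Total station capacity = 8 stations * 14 min = 112 min
Efficiency = 77 / 112 * 100 = 68.8%

68.8%


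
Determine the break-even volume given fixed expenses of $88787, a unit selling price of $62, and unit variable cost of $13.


Formula: BEQ = Fixed Costs / (Price - Variable Cost)
Contribution margin = $62 - $13 = $49/unit
BEQ = ceil($88787 / $49/unit) = ceil(1811.98) = 1812 units

1812 units


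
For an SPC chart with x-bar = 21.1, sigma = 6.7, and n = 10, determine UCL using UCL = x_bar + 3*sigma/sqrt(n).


UCL = 21.1 + 3 * 6.7 / sqrt(10)

27.46


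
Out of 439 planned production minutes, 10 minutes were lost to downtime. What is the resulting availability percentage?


Formula: Availability = (Planned Time - Downtime) / Planned Time * 100
Uptime = 439 - 10 = 429 min
Availability = 429 / 439 * 100 = 97.7%

97.7%


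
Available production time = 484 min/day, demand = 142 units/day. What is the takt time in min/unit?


Formula: Takt Time = Available Production Time / Customer Demand
Takt = 484 min/day / 142 units/day
Takt = 3.41 min/unit

3.41 min/unit


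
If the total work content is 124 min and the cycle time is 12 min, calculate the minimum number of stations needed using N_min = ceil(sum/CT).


Formula: N_min = ceil(Sum of Task Times / Cycle Time)
N_min = ceil(124 min / 12 min) = ceil(10.3333)
N_min = 11 stations

11


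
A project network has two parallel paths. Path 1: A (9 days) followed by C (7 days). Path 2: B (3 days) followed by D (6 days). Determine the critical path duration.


Path 1 = 9 + 7 = 16 days
Path 2 = 3 + 6 = 9 days
Duration = max(16, 9) = 16 days

16 days


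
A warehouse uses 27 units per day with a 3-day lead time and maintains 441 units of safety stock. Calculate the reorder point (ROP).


Formula: ROP = (Daily Demand * Lead Time) + Safety Stock
Demand during lead time = 27 * 3 = 81 units
ROP = 81 + 441 = 522 units

522 units


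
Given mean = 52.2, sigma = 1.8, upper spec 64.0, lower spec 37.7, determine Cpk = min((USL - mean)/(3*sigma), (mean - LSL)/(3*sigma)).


Cpu = (64.0 - 52.2) / (3 * 1.8) = 2.19
Cpl = (52.2 - 37.7) / (3 * 1.8) = 2.69
Cpk = min(2.19, 2.69) = 2.19

2.19


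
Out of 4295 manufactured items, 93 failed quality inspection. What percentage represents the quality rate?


Formula: Quality Rate = Good Pieces / Total Pieces * 100
Good pieces = 4295 - 93 = 4202
QR = 4202 / 4295 * 100 = 97.8%

97.8%


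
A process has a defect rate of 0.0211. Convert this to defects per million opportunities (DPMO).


DPMO = defect_rate * 1000000 = 0.0211 * 1000000

21100


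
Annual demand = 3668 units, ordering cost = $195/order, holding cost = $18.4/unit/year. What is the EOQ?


Formula: EOQ = sqrt(2 * D * S / H)
Numerator: 2 * 3668 * 195 = 1430520
2DS/H = 1430520 / 18.4 = 77745.7
EOQ = sqrt(77745.7) = 278.8 units

278.8 units


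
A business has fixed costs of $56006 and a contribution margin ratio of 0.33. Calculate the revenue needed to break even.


Formula: BER = Fixed Costs / Contribution Margin Ratio
BER = $56006 / 0.33
BER = $169715.15 (to the nearest cent)

$169715.15


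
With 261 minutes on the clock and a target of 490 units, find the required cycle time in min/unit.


Formula: CT = Available Time / Number of Units
CT = 261 min / 490 units
CT = 0.53 min/unit

0.53 min/unit


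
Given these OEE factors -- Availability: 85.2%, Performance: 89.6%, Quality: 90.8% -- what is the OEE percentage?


Formula: OEE = Availability * Performance * Quality / 10000
A * P = 85.2% * 89.6% / 100 = 76.34%
OEE = 76.34% * 90.8% / 100 = 69.3%

69.3%


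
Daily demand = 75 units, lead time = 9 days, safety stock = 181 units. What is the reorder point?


Formula: ROP = (Daily Demand * Lead Time) + Safety Stock
Demand during lead time = 75 * 9 = 675 units
ROP = 675 + 181 = 856 units

856 units


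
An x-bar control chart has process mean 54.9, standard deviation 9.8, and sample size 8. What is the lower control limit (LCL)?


LCL = 54.9 - 3 * 9.8 / sqrt(8)

44.51


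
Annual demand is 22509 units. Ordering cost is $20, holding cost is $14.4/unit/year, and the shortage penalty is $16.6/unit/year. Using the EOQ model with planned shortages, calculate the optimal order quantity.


Formula: EOQ* = sqrt(2DS/H) * sqrt((H+P)/P)
Base EOQ = sqrt(2*22509*20/14.4) = 250.05 units
Correction = sqrt((14.4+16.6)/16.6) = 1.36655
EOQ* = 250.05 * 1.36655 = 341.7 units

341.7 units


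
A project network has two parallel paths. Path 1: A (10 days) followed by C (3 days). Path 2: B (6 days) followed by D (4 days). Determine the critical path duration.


Path 1 = 10 + 3 = 13 days
Path 2 = 6 + 4 = 10 days
Duration = max(13, 10) = 13 days

13 days


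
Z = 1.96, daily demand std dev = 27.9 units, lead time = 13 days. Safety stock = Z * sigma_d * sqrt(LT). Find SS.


Formula: SS = z * sigma_d * sqrt(LT)
sqrt(LT) = sqrt(13) = 3.6056
SS = 1.96 * 27.9 * 3.6056
SS = 197.2 units

197.2 units


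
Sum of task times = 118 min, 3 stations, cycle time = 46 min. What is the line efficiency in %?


Formula: Efficiency = Sum of Task Times / (N_stations * CT) * 100
Total station capacity = 3 stations * 46 min = 138 min
Efficiency = 118 / 138 * 100 = 85.5%

85.5%


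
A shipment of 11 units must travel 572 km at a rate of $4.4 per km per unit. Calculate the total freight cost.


TC = dist * cost * units = 572 * 4.4 * 11 = $27684.80

$27684.80


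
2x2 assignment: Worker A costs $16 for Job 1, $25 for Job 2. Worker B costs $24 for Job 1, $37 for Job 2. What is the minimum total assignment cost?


Option 1: A->1 + B->2 = $16 + $37 = $53
Option 2: A->2 + B->1 = $25 + $24 = $49
Min cost = min($53, $49) = $49

$49


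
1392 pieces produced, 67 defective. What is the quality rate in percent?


Formula: Quality Rate = Good Pieces / Total Pieces * 100
Good pieces = 1392 - 67 = 1325
QR = 1325 / 1392 * 100 = 95.2%

95.2%


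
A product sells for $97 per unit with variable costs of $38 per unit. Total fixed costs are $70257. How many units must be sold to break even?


Formula: BEQ = Fixed Costs / (Price - Variable Cost)
Contribution margin = $97 - $38 = $59/unit
BEQ = ceil($70257 / $59/unit) = ceil(1190.8) = 1191 units

1191 units


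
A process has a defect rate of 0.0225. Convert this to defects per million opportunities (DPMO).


DPMO = defect_rate * 1000000 = 0.0225 * 1000000

22500


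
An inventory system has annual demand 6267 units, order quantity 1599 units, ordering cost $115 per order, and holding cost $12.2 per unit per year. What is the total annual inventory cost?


TC = 6267/1599 * 115 + 1599/2 * 12.2

$10204.62


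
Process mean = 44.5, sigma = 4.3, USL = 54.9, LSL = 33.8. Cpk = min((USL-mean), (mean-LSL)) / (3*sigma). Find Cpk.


Cpu = (54.9 - 44.5) / (3 * 4.3) = 0.81
Cpl = (44.5 - 33.8) / (3 * 4.3) = 0.83
Cpk = min(0.81, 0.83) = 0.81

0.81


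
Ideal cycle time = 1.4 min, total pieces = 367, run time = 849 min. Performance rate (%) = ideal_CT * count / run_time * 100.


Formula: Performance = (Ideal CT * Total Count) / Run Time * 100
Ideal output time = 1.4 * 367 = 513.8 min
Performance = 513.8 / 849 * 100 = 60.5%

60.5%


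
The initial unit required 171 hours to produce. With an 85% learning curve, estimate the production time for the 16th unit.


Formula: T_n = T_1 * (learning_rate)^(log2(n)) where learning_rate = rate/100
Doublings = log2(16) = 4
T_n = 171 * 0.85^4
T_n = 171 * 0.522 = 89.3 hours

89.3 hours


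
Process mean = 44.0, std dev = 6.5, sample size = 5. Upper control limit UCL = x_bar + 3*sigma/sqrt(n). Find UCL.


UCL = 44.0 + 3 * 6.5 / sqrt(5)

52.72


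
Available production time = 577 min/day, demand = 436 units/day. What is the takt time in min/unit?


Formula: Takt Time = Available Production Time / Customer Demand
Takt = 577 min/day / 436 units/day
Takt = 1.32 min/unit

1.32 min/unit


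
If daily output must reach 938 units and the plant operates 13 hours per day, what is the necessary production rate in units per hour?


Formula: Production Rate = Daily Demand / Available Hours
Rate = 938 units/day / 13 hours/day
Rate = 72.2 units/hour

72.2 units/hour


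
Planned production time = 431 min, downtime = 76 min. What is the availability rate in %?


Formula: Availability = (Planned Time - Downtime) / Planned Time * 100
Uptime = 431 - 76 = 355 min
Availability = 355 / 431 * 100 = 82.4%

82.4%


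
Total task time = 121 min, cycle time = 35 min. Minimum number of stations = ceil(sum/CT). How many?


Formula: N_min = ceil(Sum of Task Times / Cycle Time)
N_min = ceil(121 min / 35 min) = ceil(3.4571)
N_min = 4 stations

4


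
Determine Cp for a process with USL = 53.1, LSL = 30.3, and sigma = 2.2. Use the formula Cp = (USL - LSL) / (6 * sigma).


Cp = (53.1 - 30.3) / (6 * 2.2)

1.73


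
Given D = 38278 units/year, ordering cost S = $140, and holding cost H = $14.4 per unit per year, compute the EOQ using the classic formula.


Formula: EOQ = sqrt(2 * D * S / H)
Numerator: 2 * 38278 * 140 = 10717840
2DS/H = 10717840 / 14.4 = 744294.4
EOQ = sqrt(744294.4) = 862.7 units

862.7 units


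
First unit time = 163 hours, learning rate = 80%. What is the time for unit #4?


Formula: T_n = T_1 * (learning_rate)^(log2(n)) where learning_rate = rate/100
Doublings = log2(4) = 2
T_n = 163 * 0.8^2
T_n = 163 * 0.64 = 104.3 hours

104.3 hours


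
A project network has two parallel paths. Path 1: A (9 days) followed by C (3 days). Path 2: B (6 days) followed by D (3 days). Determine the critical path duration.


Path 1 = 9 + 3 = 12 days
Path 2 = 6 + 3 = 9 days
Duration = max(12, 9) = 12 days

12 days


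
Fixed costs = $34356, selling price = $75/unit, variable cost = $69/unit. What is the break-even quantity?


Formula: BEQ = Fixed Costs / (Price - Variable Cost)
Contribution margin = $75 - $69 = $6/unit
BEQ = ceil($34356 / $6/unit) = ceil(5726.0) = 5726 units

5726 units


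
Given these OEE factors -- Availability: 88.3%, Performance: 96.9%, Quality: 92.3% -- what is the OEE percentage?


Formula: OEE = Availability * Performance * Quality / 10000
A * P = 88.3% * 96.9% / 100 = 85.56%
OEE = 85.56% * 92.3% / 100 = 79.0%

79.0%


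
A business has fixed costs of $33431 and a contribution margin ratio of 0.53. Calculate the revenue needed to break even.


Formula: BER = Fixed Costs / Contribution Margin Ratio
BER = $33431 / 0.53
BER = $63077.36 (to the nearest cent)

$63077.36


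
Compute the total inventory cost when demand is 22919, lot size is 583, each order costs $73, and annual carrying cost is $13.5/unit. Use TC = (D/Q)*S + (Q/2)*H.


TC = 22919/583 * 73 + 583/2 * 13.5

$6805.04


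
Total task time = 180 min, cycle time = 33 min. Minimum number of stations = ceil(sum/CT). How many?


Formula: N_min = ceil(Sum of Task Times / Cycle Time)
N_min = ceil(180 min / 33 min) = ceil(5.4545)
N_min = 6 stations

6


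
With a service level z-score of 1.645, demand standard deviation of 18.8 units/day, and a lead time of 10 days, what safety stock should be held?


Formula: SS = z * sigma_d * sqrt(LT)
sqrt(LT) = sqrt(10) = 3.1623
SS = 1.645 * 18.8 * 3.1623
SS = 97.8 units

97.8 units


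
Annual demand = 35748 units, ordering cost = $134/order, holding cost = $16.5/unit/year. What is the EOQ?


Formula: EOQ = sqrt(2 * D * S / H)
Numerator: 2 * 35748 * 134 = 9580464
2DS/H = 9580464 / 16.5 = 580634.2
EOQ = sqrt(580634.2) = 762.0 units

762.0 units


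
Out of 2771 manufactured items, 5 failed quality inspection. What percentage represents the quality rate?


Formula: Quality Rate = Good Pieces / Total Pieces * 100
Good pieces = 2771 - 5 = 2766
QR = 2766 / 2771 * 100 = 99.8%

99.8%


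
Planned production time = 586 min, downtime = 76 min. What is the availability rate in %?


Formula: Availability = (Planned Time - Downtime) / Planned Time * 100
Uptime = 586 - 76 = 510 min
Availability = 510 / 586 * 100 = 87.0%

87.0%


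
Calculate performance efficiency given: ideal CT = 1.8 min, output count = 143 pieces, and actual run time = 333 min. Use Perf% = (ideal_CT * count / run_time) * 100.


Formula: Performance = (Ideal CT * Total Count) / Run Time * 100
Ideal output time = 1.8 * 143 = 257.4 min
Performance = 257.4 / 333 * 100 = 77.3%

77.3%


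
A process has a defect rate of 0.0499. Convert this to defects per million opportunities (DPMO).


DPMO = defect_rate * 1000000 = 0.0499 * 1000000

49900


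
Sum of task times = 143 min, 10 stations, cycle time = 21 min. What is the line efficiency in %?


Formula: Efficiency = Sum of Task Times / (N_stations * CT) * 100
Total station capacity = 10 stations * 21 min = 210 min
Efficiency = 143 / 210 * 100 = 68.1%

68.1%


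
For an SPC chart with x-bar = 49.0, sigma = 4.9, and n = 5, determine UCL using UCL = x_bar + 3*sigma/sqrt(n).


UCL = 49.0 + 3 * 4.9 / sqrt(5)

55.57


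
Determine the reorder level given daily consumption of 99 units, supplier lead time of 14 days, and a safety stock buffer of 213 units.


Formula: ROP = (Daily Demand * Lead Time) + Safety Stock
Demand during lead time = 99 * 14 = 1386 units
ROP = 1386 + 213 = 1599 units

1599 units


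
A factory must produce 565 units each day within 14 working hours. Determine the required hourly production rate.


Formula: Production Rate = Daily Demand / Available Hours
Rate = 565 units/day / 14 hours/day
Rate = 40.4 units/hour

40.4 units/hour


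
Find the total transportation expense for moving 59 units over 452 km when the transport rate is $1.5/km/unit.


TC = dist * cost * units = 452 * 1.5 * 59 = $40002.00

$40002.00


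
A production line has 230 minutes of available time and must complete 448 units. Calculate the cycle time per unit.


Formula: CT = Available Time / Number of Units
CT = 230 min / 448 units
CT = 0.51 min/unit

0.51 min/unit


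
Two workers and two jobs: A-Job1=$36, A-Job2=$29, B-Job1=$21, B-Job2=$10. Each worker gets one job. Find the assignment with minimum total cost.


Option 1: A->1 + B->2 = $36 + $10 = $46
Option 2: A->2 + B->1 = $29 + $21 = $50
Min cost = min($46, $50) = $46

$46


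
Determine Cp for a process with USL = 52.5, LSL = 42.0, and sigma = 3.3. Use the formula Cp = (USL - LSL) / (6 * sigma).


Cp = (52.5 - 42.0) / (6 * 3.3)

0.53


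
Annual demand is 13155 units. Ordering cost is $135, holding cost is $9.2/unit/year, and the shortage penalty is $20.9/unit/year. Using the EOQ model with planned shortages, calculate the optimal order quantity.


Formula: EOQ* = sqrt(2DS/H) * sqrt((H+P)/P)
Base EOQ = sqrt(2*13155*135/9.2) = 621.35 units
Correction = sqrt((9.2+20.9)/20.9) = 1.20008
EOQ* = 621.35 * 1.20008 = 745.7 units

745.7 units


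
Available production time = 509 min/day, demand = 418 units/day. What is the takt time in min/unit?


Formula: Takt Time = Available Production Time / Customer Demand
Takt = 509 min/day / 418 units/day
Takt = 1.22 min/unit

1.22 min/unit


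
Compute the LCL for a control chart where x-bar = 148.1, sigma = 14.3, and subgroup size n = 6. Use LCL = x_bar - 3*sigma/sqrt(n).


LCL = 148.1 - 3 * 14.3 / sqrt(6)

130.59


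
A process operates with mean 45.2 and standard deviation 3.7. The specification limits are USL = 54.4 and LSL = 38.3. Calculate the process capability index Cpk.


Cpu = (54.4 - 45.2) / (3 * 3.7) = 0.83
Cpl = (45.2 - 38.3) / (3 * 3.7) = 0.62
Cpk = min(0.83, 0.62) = 0.62

0.62


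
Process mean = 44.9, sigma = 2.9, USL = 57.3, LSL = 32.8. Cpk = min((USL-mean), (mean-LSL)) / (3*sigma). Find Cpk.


Cpu = (57.3 - 44.9) / (3 * 2.9) = 1.43
Cpl = (44.9 - 32.8) / (3 * 2.9) = 1.39
Cpk = min(1.43, 1.39) = 1.39

1.39


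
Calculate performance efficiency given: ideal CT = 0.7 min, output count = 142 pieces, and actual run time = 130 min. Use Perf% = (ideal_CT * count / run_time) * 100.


Formula: Performance = (Ideal CT * Total Count) / Run Time * 100
Ideal output time = 0.7 * 142 = 99.4 min
Performance = 99.4 / 130 * 100 = 76.5%

76.5%


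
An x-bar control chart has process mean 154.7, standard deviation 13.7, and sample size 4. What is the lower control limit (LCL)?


LCL = 154.7 - 3 * 13.7 / sqrt(4)

134.15


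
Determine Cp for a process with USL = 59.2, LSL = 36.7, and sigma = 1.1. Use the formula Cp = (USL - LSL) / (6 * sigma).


Cp = (59.2 - 36.7) / (6 * 1.1)

3.41


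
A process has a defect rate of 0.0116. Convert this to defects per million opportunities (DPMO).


DPMO = defect_rate * 1000000 = 0.0116 * 1000000

11600


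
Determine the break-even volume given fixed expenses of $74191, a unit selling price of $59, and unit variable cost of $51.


Formula: BEQ = Fixed Costs / (Price - Variable Cost)
Contribution margin = $59 - $51 = $8/unit
BEQ = ceil($74191 / $8/unit) = ceil(9273.88) = 9274 units

9274 units


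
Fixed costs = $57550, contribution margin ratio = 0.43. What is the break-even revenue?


Formula: BER = Fixed Costs / Contribution Margin Ratio
BER = $57550 / 0.43
BER = $133837.21 (to the nearest cent)

$133837.21


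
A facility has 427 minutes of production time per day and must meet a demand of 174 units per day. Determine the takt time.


Formula: Takt Time = Available Production Time / Customer Demand
Takt = 427 min/day / 174 units/day
Takt = 2.45 min/unit

2.45 min/unit


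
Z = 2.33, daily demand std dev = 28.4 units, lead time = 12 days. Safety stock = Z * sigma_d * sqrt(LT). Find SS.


Formula: SS = z * sigma_d * sqrt(LT)
sqrt(LT) = sqrt(12) = 3.4641
SS = 2.33 * 28.4 * 3.4641
SS = 229.2 units

229.2 units


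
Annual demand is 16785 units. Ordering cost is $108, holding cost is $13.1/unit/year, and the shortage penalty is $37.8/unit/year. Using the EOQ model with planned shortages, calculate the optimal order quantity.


Formula: EOQ* = sqrt(2DS/H) * sqrt((H+P)/P)
Base EOQ = sqrt(2*16785*108/13.1) = 526.08 units
Correction = sqrt((13.1+37.8)/37.8) = 1.16041
EOQ* = 526.08 * 1.16041 = 610.5 units

610.5 units


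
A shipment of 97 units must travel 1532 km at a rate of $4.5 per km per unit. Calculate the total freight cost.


TC = dist * cost * units = 1532 * 4.5 * 97 = $668718.00

$668718.00


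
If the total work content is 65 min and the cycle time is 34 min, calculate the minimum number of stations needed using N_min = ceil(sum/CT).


Formula: N_min = ceil(Sum of Task Times / Cycle Time)
N_min = ceil(65 min / 34 min) = ceil(1.9118)
N_min = 2 stations

2


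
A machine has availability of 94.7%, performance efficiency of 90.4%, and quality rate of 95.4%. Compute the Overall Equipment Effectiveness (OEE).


Formula: OEE = Availability * Performance * Quality / 10000
A * P = 94.7% * 90.4% / 100 = 85.61%
OEE = 85.61% * 95.4% / 100 = 81.7%

81.7%


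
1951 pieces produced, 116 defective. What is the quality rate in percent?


Formula: Quality Rate = Good Pieces / Total Pieces * 100
Good pieces = 1951 - 116 = 1835
QR = 1835 / 1951 * 100 = 94.1%

94.1%


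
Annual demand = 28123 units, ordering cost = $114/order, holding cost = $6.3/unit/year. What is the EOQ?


Formula: EOQ = sqrt(2 * D * S / H)
Numerator: 2 * 28123 * 114 = 6412044
2DS/H = 6412044 / 6.3 = 1017784.8
EOQ = sqrt(1017784.8) = 1008.9 units

1008.9 units


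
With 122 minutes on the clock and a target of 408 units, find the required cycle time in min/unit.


Formula: CT = Available Time / Number of Units
CT = 122 min / 408 units
CT = 0.3 min/unit

0.3 min/unit


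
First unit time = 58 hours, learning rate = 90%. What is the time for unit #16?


Formula: T_n = T_1 * (learning_rate)^(log2(n)) where learning_rate = rate/100
Doublings = log2(16) = 4
T_n = 58 * 0.9^4
T_n = 58 * 0.6561 = 38.1 hours

38.1 hours


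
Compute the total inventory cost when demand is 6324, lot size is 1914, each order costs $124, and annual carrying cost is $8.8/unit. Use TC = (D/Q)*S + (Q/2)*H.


TC = 6324/1914 * 124 + 1914/2 * 8.8

$8831.31


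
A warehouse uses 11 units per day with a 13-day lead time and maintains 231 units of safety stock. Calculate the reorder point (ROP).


Formula: ROP = (Daily Demand * Lead Time) + Safety Stock
Demand during lead time = 11 * 13 = 143 units
ROP = 143 + 231 = 374 units

374 units


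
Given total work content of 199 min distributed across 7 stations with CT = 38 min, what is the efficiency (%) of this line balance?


Formula: Efficiency = Sum of Task Times / (N_stations * CT) * 100
Total station capacity = 7 stations * 38 min = 266 min
Efficiency = 199 / 266 * 100 = 74.8%

74.8%


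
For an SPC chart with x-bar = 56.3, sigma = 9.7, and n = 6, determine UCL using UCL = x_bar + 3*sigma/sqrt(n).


UCL = 56.3 + 3 * 9.7 / sqrt(6)

68.18


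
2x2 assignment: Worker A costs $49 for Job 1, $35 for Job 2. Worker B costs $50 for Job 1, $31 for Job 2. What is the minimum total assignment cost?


Option 1: A->1 + B->2 = $49 + $31 = $80
Option 2: A->2 + B->1 = $35 + $50 = $85
Min cost = min($80, $85) = $80

$80


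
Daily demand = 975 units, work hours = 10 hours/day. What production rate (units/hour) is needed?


Formula: Production Rate = Daily Demand / Available Hours
Rate = 975 units/day / 10 hours/day
Rate = 97.5 units/hour

97.5 units/hour


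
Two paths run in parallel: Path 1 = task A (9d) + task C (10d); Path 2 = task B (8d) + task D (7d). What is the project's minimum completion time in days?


Path 1 = 9 + 10 = 19 days
Path 2 = 8 + 7 = 15 days
Duration = max(19, 15) = 19 days

19 days


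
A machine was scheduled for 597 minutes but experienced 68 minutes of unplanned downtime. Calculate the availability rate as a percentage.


Formula: Availability = (Planned Time - Downtime) / Planned Time * 100
Uptime = 597 - 68 = 529 min
Availability = 529 / 597 * 100 = 88.6%

88.6%


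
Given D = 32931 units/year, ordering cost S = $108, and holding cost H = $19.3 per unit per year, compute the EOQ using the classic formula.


Formula: EOQ = sqrt(2 * D * S / H)
Numerator: 2 * 32931 * 108 = 7113096
2DS/H = 7113096 / 19.3 = 368554.2
EOQ = sqrt(368554.2) = 607.1 units

607.1 units


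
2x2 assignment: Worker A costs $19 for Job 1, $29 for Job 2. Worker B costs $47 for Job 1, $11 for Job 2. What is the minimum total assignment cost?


Option 1: A->1 + B->2 = $19 + $11 = $30
Option 2: A->2 + B->1 = $29 + $47 = $76
Min cost = min($30, $76) = $30

$30


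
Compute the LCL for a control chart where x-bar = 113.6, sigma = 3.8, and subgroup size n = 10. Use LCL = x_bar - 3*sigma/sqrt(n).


LCL = 113.6 - 3 * 3.8 / sqrt(10)

110.0


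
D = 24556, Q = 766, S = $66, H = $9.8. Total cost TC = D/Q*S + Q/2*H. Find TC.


TC = 24556/766 * 66 + 766/2 * 9.8

$5869.19


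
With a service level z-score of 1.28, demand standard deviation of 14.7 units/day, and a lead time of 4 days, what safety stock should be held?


Formula: SS = z * sigma_d * sqrt(LT)
sqrt(LT) = sqrt(4) = 2.0
SS = 1.28 * 14.7 * 2.0
SS = 37.6 units

37.6 units


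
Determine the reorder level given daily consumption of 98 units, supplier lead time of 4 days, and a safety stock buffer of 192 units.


Formula: ROP = (Daily Demand * Lead Time) + Safety Stock
Demand during lead time = 98 * 4 = 392 units
ROP = 392 + 192 = 584 units

584 units


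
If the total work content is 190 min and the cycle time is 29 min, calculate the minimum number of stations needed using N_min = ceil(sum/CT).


Formula: N_min = ceil(Sum of Task Times / Cycle Time)
N_min = ceil(190 min / 29 min) = ceil(6.5517)
N_min = 7 stations

7


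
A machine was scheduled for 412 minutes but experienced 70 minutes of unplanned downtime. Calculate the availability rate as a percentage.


Formula: Availability = (Planned Time - Downtime) / Planned Time * 100
Uptime = 412 - 70 = 342 min
Availability = 342 / 412 * 100 = 83.0%

83.0%


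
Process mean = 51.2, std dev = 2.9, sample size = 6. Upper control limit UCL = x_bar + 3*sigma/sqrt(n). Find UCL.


UCL = 51.2 + 3 * 2.9 / sqrt(6)

54.75


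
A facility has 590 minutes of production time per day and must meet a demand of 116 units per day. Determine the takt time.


Formula: Takt Time = Available Production Time / Customer Demand
Takt = 590 min/day / 116 units/day
Takt = 5.09 min/unit

5.09 min/unit


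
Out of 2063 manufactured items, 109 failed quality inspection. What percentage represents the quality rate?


Formula: Quality Rate = Good Pieces / Total Pieces * 100
Good pieces = 2063 - 109 = 1954
QR = 1954 / 2063 * 100 = 94.7%

94.7%


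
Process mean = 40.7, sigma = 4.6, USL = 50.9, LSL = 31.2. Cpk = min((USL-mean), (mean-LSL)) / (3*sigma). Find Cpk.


Cpu = (50.9 - 40.7) / (3 * 4.6) = 0.74
Cpl = (40.7 - 31.2) / (3 * 4.6) = 0.69
Cpk = min(0.74, 0.69) = 0.69

0.69


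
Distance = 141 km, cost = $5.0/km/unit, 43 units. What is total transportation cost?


TC = dist * cost * units = 141 * 5.0 * 43 = $30315.00

$30315.00


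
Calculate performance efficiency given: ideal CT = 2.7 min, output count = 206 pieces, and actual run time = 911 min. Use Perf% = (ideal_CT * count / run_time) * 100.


Formula: Performance = (Ideal CT * Total Count) / Run Time * 100
Ideal output time = 2.7 * 206 = 556.2 min
Performance = 556.2 / 911 * 100 = 61.1%

61.1%


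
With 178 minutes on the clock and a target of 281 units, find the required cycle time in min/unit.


Formula: CT = Available Time / Number of Units
CT = 178 min / 281 units
CT = 0.63 min/unit

0.63 min/unit


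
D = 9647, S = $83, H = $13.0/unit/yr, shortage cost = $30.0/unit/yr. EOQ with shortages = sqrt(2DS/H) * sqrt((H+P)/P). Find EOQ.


Formula: EOQ* = sqrt(2DS/H) * sqrt((H+P)/P)
Base EOQ = sqrt(2*9647*83/13.0) = 350.98 units
Correction = sqrt((13.0+30.0)/30.0) = 1.19722
EOQ* = 350.98 * 1.19722 = 420.2 units

420.2 units


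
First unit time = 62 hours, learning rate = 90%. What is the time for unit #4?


Formula: T_n = T_1 * (learning_rate)^(log2(n)) where learning_rate = rate/100
Doublings = log2(4) = 2
T_n = 62 * 0.9^2
T_n = 62 * 0.81 = 50.2 hours

50.2 hours


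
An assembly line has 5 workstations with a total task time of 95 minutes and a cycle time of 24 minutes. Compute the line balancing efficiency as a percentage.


Formula: Efficiency = Sum of Task Times / (N_stations * CT) * 100
Total station capacity = 5 stations * 24 min = 120 min
Efficiency = 95 / 120 * 100 = 79.2%

79.2%


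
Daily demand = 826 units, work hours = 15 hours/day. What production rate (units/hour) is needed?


Formula: Production Rate = Daily Demand / Available Hours
Rate = 826 units/day / 15 hours/day
Rate = 55.1 units/hour

55.1 units/hour


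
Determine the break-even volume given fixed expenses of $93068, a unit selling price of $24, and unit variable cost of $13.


Formula: BEQ = Fixed Costs / (Price - Variable Cost)
Contribution margin = $24 - $13 = $11/unit
BEQ = ceil($93068 / $11/unit) = ceil(8460.73) = 8461 units

8461 units


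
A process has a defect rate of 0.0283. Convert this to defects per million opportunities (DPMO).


DPMO = defect_rate * 1000000 = 0.0283 * 1000000

28300


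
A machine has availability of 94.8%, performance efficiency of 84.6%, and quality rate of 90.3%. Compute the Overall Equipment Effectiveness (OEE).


Formula: OEE = Availability * Performance * Quality / 10000
A * P = 94.8% * 84.6% / 100 = 80.2%
OEE = 80.2% * 90.3% / 100 = 72.4%

72.4%


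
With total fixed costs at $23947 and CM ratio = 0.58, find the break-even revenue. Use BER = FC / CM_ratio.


Formula: BER = Fixed Costs / Contribution Margin Ratio
BER = $23947 / 0.58
BER = $41287.93 (to the nearest cent)

$41287.93


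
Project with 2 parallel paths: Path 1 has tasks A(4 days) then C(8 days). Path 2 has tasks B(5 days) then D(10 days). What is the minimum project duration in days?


Path 1 = 4 + 8 = 12 days
Path 2 = 5 + 10 = 15 days
Duration = max(12, 15) = 15 days

15 days


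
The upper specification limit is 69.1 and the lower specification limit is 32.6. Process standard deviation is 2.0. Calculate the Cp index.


Cp = (69.1 - 32.6) / (6 * 2.0)

3.04


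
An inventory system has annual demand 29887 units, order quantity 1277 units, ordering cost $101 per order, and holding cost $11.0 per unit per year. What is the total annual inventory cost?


TC = 29887/1277 * 101 + 1277/2 * 11.0

$9387.31


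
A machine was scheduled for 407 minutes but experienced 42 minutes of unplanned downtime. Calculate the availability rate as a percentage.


Formula: Availability = (Planned Time - Downtime) / Planned Time * 100
Uptime = 407 - 42 = 365 min
Availability = 365 / 407 * 100 = 89.7%

89.7%


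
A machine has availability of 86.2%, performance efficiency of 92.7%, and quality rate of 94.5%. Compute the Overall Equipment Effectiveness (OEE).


Formula: OEE = Availability * Performance * Quality / 10000
A * P = 86.2% * 92.7% / 100 = 79.91%
OEE = 79.91% * 94.5% / 100 = 75.5%

75.5%


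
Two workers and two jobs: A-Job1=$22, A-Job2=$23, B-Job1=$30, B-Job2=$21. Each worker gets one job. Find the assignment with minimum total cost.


Option 1: A->1 + B->2 = $22 + $21 = $43
Option 2: A->2 + B->1 = $23 + $30 = $53
Min cost = min($43, $53) = $43

$43


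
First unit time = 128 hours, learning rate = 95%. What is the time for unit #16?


Formula: T_n = T_1 * (learning_rate)^(log2(n)) where learning_rate = rate/100
Doublings = log2(16) = 4
T_n = 128 * 0.95^4
T_n = 128 * 0.8145 = 104.3 hours

104.3 hours


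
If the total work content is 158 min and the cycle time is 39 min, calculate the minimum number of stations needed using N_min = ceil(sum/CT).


Formula: N_min = ceil(Sum of Task Times / Cycle Time)
N_min = ceil(158 min / 39 min) = ceil(4.0513)
N_min = 5 stations

5


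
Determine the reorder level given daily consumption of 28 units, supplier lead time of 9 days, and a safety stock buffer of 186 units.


Formula: ROP = (Daily Demand * Lead Time) + Safety Stock
Demand during lead time = 28 * 9 = 252 units
ROP = 252 + 186 = 438 units

438 units


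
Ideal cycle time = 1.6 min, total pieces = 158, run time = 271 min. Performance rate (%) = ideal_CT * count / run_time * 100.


Formula: Performance = (Ideal CT * Total Count) / Run Time * 100
Ideal output time = 1.6 * 158 = 252.8 min
Performance = 252.8 / 271 * 100 = 93.3%

93.3%


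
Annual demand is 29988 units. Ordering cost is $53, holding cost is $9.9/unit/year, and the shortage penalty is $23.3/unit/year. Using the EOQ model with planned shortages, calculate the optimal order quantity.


Formula: EOQ* = sqrt(2DS/H) * sqrt((H+P)/P)
Base EOQ = sqrt(2*29988*53/9.9) = 566.64 units
Correction = sqrt((9.9+23.3)/23.3) = 1.19369
EOQ* = 566.64 * 1.19369 = 676.4 units

676.4 units


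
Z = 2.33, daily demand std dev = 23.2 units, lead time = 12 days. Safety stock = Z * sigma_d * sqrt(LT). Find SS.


Formula: SS = z * sigma_d * sqrt(LT)
sqrt(LT) = sqrt(12) = 3.4641
SS = 2.33 * 23.2 * 3.4641
SS = 187.3 units

187.3 units


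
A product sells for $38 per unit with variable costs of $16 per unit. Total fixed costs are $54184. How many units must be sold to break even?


Formula: BEQ = Fixed Costs / (Price - Variable Cost)
Contribution margin = $38 - $16 = $22/unit
BEQ = ceil($54184 / $22/unit) = ceil(2462.91) = 2463 units

2463 units


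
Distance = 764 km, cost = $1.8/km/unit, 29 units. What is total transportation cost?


TC = dist * cost * units = 764 * 1.8 * 29 = $39880.80

$39880.80


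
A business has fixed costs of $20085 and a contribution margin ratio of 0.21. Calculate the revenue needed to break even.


Formula: BER = Fixed Costs / Contribution Margin Ratio
BER = $20085 / 0.21
BER = $95642.86 (to the nearest cent)

$95642.86


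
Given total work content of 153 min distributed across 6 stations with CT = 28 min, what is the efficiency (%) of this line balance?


Formula: Efficiency = Sum of Task Times / (N_stations * CT) * 100
Total station capacity = 6 stations * 28 min = 168 min
Efficiency = 153 / 168 * 100 = 91.1%

91.1%
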